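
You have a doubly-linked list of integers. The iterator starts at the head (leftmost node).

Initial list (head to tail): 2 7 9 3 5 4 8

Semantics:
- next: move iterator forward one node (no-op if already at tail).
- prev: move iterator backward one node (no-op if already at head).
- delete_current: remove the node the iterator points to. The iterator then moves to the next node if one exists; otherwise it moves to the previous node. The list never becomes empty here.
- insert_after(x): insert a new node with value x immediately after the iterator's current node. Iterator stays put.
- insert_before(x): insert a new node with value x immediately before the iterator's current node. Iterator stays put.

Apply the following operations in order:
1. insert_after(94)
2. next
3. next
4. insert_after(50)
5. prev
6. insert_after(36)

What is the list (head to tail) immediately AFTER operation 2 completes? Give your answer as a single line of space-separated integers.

After 1 (insert_after(94)): list=[2, 94, 7, 9, 3, 5, 4, 8] cursor@2
After 2 (next): list=[2, 94, 7, 9, 3, 5, 4, 8] cursor@94

Answer: 2 94 7 9 3 5 4 8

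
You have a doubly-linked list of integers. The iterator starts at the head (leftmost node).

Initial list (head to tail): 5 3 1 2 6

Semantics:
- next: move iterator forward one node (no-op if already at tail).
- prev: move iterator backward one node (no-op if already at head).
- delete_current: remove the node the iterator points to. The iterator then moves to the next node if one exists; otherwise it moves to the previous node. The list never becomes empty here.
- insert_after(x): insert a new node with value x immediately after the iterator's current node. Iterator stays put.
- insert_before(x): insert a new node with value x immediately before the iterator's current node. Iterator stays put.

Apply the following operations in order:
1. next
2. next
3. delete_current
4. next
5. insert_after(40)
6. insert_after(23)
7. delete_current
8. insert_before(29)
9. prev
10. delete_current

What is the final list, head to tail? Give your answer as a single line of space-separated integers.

After 1 (next): list=[5, 3, 1, 2, 6] cursor@3
After 2 (next): list=[5, 3, 1, 2, 6] cursor@1
After 3 (delete_current): list=[5, 3, 2, 6] cursor@2
After 4 (next): list=[5, 3, 2, 6] cursor@6
After 5 (insert_after(40)): list=[5, 3, 2, 6, 40] cursor@6
After 6 (insert_after(23)): list=[5, 3, 2, 6, 23, 40] cursor@6
After 7 (delete_current): list=[5, 3, 2, 23, 40] cursor@23
After 8 (insert_before(29)): list=[5, 3, 2, 29, 23, 40] cursor@23
After 9 (prev): list=[5, 3, 2, 29, 23, 40] cursor@29
After 10 (delete_current): list=[5, 3, 2, 23, 40] cursor@23

Answer: 5 3 2 23 40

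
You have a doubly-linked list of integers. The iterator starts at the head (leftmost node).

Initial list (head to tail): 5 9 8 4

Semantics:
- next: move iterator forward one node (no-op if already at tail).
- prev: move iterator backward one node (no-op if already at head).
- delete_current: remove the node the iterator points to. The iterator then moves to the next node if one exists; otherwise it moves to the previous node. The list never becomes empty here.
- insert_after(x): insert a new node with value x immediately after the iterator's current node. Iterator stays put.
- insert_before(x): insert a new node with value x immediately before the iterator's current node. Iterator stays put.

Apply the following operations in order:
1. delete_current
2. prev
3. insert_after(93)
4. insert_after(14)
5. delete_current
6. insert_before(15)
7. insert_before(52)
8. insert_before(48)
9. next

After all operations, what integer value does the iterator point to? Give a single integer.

Answer: 93

Derivation:
After 1 (delete_current): list=[9, 8, 4] cursor@9
After 2 (prev): list=[9, 8, 4] cursor@9
After 3 (insert_after(93)): list=[9, 93, 8, 4] cursor@9
After 4 (insert_after(14)): list=[9, 14, 93, 8, 4] cursor@9
After 5 (delete_current): list=[14, 93, 8, 4] cursor@14
After 6 (insert_before(15)): list=[15, 14, 93, 8, 4] cursor@14
After 7 (insert_before(52)): list=[15, 52, 14, 93, 8, 4] cursor@14
After 8 (insert_before(48)): list=[15, 52, 48, 14, 93, 8, 4] cursor@14
After 9 (next): list=[15, 52, 48, 14, 93, 8, 4] cursor@93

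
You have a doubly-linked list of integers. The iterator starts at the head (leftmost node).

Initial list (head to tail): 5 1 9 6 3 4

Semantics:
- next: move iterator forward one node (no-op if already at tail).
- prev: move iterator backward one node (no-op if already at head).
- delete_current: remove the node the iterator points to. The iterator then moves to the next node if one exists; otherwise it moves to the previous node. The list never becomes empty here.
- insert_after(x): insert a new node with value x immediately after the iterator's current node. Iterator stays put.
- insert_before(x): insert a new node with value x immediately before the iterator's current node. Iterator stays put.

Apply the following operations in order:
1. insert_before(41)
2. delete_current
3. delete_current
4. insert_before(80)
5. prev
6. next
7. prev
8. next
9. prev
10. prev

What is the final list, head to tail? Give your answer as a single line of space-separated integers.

Answer: 41 80 9 6 3 4

Derivation:
After 1 (insert_before(41)): list=[41, 5, 1, 9, 6, 3, 4] cursor@5
After 2 (delete_current): list=[41, 1, 9, 6, 3, 4] cursor@1
After 3 (delete_current): list=[41, 9, 6, 3, 4] cursor@9
After 4 (insert_before(80)): list=[41, 80, 9, 6, 3, 4] cursor@9
After 5 (prev): list=[41, 80, 9, 6, 3, 4] cursor@80
After 6 (next): list=[41, 80, 9, 6, 3, 4] cursor@9
After 7 (prev): list=[41, 80, 9, 6, 3, 4] cursor@80
After 8 (next): list=[41, 80, 9, 6, 3, 4] cursor@9
After 9 (prev): list=[41, 80, 9, 6, 3, 4] cursor@80
After 10 (prev): list=[41, 80, 9, 6, 3, 4] cursor@41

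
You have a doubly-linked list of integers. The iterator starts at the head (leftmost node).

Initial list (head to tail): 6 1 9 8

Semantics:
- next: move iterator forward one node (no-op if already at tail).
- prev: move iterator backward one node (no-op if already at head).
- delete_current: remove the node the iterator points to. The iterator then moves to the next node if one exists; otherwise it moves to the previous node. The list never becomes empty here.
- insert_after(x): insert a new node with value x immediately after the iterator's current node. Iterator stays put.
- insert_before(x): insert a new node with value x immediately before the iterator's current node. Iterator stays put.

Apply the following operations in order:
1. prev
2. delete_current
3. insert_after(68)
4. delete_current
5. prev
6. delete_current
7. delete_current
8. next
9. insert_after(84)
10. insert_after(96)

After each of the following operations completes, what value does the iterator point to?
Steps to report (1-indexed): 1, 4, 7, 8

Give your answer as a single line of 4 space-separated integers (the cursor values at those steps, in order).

Answer: 6 68 8 8

Derivation:
After 1 (prev): list=[6, 1, 9, 8] cursor@6
After 2 (delete_current): list=[1, 9, 8] cursor@1
After 3 (insert_after(68)): list=[1, 68, 9, 8] cursor@1
After 4 (delete_current): list=[68, 9, 8] cursor@68
After 5 (prev): list=[68, 9, 8] cursor@68
After 6 (delete_current): list=[9, 8] cursor@9
After 7 (delete_current): list=[8] cursor@8
After 8 (next): list=[8] cursor@8
After 9 (insert_after(84)): list=[8, 84] cursor@8
After 10 (insert_after(96)): list=[8, 96, 84] cursor@8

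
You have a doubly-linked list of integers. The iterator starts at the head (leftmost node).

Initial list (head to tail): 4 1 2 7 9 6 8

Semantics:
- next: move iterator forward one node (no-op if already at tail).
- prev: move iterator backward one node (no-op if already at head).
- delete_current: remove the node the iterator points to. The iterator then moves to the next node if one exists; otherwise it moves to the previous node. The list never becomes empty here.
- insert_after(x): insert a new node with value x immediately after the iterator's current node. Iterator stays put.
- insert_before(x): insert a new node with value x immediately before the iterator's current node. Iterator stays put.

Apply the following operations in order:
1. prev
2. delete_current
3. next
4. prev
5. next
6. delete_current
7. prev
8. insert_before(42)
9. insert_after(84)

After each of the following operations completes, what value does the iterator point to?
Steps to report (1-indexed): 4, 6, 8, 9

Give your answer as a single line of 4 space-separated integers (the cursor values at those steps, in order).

Answer: 1 7 1 1

Derivation:
After 1 (prev): list=[4, 1, 2, 7, 9, 6, 8] cursor@4
After 2 (delete_current): list=[1, 2, 7, 9, 6, 8] cursor@1
After 3 (next): list=[1, 2, 7, 9, 6, 8] cursor@2
After 4 (prev): list=[1, 2, 7, 9, 6, 8] cursor@1
After 5 (next): list=[1, 2, 7, 9, 6, 8] cursor@2
After 6 (delete_current): list=[1, 7, 9, 6, 8] cursor@7
After 7 (prev): list=[1, 7, 9, 6, 8] cursor@1
After 8 (insert_before(42)): list=[42, 1, 7, 9, 6, 8] cursor@1
After 9 (insert_after(84)): list=[42, 1, 84, 7, 9, 6, 8] cursor@1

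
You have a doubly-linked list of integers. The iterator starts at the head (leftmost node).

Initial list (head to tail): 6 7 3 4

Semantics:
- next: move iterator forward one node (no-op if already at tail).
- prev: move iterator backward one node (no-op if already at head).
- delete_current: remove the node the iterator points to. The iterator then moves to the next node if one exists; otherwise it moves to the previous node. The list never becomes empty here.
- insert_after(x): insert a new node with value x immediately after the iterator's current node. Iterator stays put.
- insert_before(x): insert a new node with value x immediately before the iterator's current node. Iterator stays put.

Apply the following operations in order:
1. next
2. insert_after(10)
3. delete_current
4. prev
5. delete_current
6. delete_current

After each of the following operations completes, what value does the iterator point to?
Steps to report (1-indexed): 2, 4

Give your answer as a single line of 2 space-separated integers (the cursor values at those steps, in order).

After 1 (next): list=[6, 7, 3, 4] cursor@7
After 2 (insert_after(10)): list=[6, 7, 10, 3, 4] cursor@7
After 3 (delete_current): list=[6, 10, 3, 4] cursor@10
After 4 (prev): list=[6, 10, 3, 4] cursor@6
After 5 (delete_current): list=[10, 3, 4] cursor@10
After 6 (delete_current): list=[3, 4] cursor@3

Answer: 7 6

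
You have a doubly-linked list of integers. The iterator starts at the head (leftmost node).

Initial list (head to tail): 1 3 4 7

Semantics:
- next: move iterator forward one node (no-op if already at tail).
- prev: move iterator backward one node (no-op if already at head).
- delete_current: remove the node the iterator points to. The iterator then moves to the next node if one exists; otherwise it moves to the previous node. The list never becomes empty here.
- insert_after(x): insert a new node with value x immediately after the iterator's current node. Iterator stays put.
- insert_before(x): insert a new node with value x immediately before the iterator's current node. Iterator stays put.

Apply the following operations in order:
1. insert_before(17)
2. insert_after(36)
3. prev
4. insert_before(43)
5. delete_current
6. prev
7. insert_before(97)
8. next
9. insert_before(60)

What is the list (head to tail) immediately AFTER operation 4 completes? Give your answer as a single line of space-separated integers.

Answer: 43 17 1 36 3 4 7

Derivation:
After 1 (insert_before(17)): list=[17, 1, 3, 4, 7] cursor@1
After 2 (insert_after(36)): list=[17, 1, 36, 3, 4, 7] cursor@1
After 3 (prev): list=[17, 1, 36, 3, 4, 7] cursor@17
After 4 (insert_before(43)): list=[43, 17, 1, 36, 3, 4, 7] cursor@17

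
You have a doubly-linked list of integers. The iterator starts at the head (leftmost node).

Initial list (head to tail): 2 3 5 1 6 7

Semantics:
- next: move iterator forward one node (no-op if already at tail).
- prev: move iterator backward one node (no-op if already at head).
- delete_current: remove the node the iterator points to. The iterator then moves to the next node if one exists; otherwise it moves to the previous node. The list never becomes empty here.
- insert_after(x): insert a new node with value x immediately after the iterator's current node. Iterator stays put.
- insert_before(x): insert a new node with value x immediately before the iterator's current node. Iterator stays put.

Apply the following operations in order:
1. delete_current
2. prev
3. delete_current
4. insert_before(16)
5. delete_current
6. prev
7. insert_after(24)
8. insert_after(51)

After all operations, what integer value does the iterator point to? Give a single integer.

Answer: 16

Derivation:
After 1 (delete_current): list=[3, 5, 1, 6, 7] cursor@3
After 2 (prev): list=[3, 5, 1, 6, 7] cursor@3
After 3 (delete_current): list=[5, 1, 6, 7] cursor@5
After 4 (insert_before(16)): list=[16, 5, 1, 6, 7] cursor@5
After 5 (delete_current): list=[16, 1, 6, 7] cursor@1
After 6 (prev): list=[16, 1, 6, 7] cursor@16
After 7 (insert_after(24)): list=[16, 24, 1, 6, 7] cursor@16
After 8 (insert_after(51)): list=[16, 51, 24, 1, 6, 7] cursor@16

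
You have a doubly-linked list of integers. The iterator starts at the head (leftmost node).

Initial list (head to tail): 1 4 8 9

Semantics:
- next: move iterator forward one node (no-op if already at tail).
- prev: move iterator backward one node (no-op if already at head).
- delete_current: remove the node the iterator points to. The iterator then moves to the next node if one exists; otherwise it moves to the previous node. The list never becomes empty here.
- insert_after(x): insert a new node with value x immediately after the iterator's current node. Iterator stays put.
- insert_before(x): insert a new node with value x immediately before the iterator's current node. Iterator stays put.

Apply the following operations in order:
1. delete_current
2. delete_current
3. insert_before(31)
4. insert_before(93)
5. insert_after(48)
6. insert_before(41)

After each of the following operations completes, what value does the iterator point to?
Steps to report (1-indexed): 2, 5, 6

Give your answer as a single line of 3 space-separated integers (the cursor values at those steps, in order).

After 1 (delete_current): list=[4, 8, 9] cursor@4
After 2 (delete_current): list=[8, 9] cursor@8
After 3 (insert_before(31)): list=[31, 8, 9] cursor@8
After 4 (insert_before(93)): list=[31, 93, 8, 9] cursor@8
After 5 (insert_after(48)): list=[31, 93, 8, 48, 9] cursor@8
After 6 (insert_before(41)): list=[31, 93, 41, 8, 48, 9] cursor@8

Answer: 8 8 8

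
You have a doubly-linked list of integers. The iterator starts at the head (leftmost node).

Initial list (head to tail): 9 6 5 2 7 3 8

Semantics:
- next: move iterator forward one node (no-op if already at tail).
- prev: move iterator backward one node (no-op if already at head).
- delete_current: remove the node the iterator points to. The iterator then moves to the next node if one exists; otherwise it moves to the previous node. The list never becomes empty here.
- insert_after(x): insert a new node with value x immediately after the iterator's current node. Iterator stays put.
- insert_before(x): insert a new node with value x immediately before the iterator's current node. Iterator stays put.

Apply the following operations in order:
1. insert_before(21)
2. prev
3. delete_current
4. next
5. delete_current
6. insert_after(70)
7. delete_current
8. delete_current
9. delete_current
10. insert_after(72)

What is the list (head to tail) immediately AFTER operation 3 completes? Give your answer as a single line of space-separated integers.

Answer: 9 6 5 2 7 3 8

Derivation:
After 1 (insert_before(21)): list=[21, 9, 6, 5, 2, 7, 3, 8] cursor@9
After 2 (prev): list=[21, 9, 6, 5, 2, 7, 3, 8] cursor@21
After 3 (delete_current): list=[9, 6, 5, 2, 7, 3, 8] cursor@9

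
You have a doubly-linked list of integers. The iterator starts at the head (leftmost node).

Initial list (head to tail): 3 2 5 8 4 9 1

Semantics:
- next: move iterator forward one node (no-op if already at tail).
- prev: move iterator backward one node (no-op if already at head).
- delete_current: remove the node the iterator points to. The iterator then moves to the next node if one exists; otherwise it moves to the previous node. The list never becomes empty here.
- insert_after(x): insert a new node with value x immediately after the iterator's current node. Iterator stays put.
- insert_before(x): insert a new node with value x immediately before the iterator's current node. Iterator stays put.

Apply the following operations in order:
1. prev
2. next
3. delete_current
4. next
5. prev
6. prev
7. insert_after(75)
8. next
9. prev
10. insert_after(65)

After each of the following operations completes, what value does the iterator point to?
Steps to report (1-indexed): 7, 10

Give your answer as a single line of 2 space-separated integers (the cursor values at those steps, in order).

Answer: 3 3

Derivation:
After 1 (prev): list=[3, 2, 5, 8, 4, 9, 1] cursor@3
After 2 (next): list=[3, 2, 5, 8, 4, 9, 1] cursor@2
After 3 (delete_current): list=[3, 5, 8, 4, 9, 1] cursor@5
After 4 (next): list=[3, 5, 8, 4, 9, 1] cursor@8
After 5 (prev): list=[3, 5, 8, 4, 9, 1] cursor@5
After 6 (prev): list=[3, 5, 8, 4, 9, 1] cursor@3
After 7 (insert_after(75)): list=[3, 75, 5, 8, 4, 9, 1] cursor@3
After 8 (next): list=[3, 75, 5, 8, 4, 9, 1] cursor@75
After 9 (prev): list=[3, 75, 5, 8, 4, 9, 1] cursor@3
After 10 (insert_after(65)): list=[3, 65, 75, 5, 8, 4, 9, 1] cursor@3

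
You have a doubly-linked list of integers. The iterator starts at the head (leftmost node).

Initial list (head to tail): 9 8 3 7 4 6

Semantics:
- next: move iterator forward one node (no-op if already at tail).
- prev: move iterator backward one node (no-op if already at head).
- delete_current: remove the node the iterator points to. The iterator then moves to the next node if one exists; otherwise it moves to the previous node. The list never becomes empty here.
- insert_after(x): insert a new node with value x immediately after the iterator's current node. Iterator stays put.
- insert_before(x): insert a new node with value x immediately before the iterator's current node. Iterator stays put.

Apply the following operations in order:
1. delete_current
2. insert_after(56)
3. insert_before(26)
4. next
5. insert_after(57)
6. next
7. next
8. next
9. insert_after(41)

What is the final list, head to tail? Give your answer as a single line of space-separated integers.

Answer: 26 8 56 57 3 7 41 4 6

Derivation:
After 1 (delete_current): list=[8, 3, 7, 4, 6] cursor@8
After 2 (insert_after(56)): list=[8, 56, 3, 7, 4, 6] cursor@8
After 3 (insert_before(26)): list=[26, 8, 56, 3, 7, 4, 6] cursor@8
After 4 (next): list=[26, 8, 56, 3, 7, 4, 6] cursor@56
After 5 (insert_after(57)): list=[26, 8, 56, 57, 3, 7, 4, 6] cursor@56
After 6 (next): list=[26, 8, 56, 57, 3, 7, 4, 6] cursor@57
After 7 (next): list=[26, 8, 56, 57, 3, 7, 4, 6] cursor@3
After 8 (next): list=[26, 8, 56, 57, 3, 7, 4, 6] cursor@7
After 9 (insert_after(41)): list=[26, 8, 56, 57, 3, 7, 41, 4, 6] cursor@7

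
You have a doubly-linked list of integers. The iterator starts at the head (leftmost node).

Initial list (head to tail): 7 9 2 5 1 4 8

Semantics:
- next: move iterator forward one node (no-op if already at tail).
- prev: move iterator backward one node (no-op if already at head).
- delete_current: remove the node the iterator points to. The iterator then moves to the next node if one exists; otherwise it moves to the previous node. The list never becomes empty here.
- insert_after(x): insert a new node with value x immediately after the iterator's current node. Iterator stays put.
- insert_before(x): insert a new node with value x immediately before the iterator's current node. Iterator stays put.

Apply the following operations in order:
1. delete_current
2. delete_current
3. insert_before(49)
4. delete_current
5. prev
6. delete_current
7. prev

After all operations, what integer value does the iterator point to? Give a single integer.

Answer: 5

Derivation:
After 1 (delete_current): list=[9, 2, 5, 1, 4, 8] cursor@9
After 2 (delete_current): list=[2, 5, 1, 4, 8] cursor@2
After 3 (insert_before(49)): list=[49, 2, 5, 1, 4, 8] cursor@2
After 4 (delete_current): list=[49, 5, 1, 4, 8] cursor@5
After 5 (prev): list=[49, 5, 1, 4, 8] cursor@49
After 6 (delete_current): list=[5, 1, 4, 8] cursor@5
After 7 (prev): list=[5, 1, 4, 8] cursor@5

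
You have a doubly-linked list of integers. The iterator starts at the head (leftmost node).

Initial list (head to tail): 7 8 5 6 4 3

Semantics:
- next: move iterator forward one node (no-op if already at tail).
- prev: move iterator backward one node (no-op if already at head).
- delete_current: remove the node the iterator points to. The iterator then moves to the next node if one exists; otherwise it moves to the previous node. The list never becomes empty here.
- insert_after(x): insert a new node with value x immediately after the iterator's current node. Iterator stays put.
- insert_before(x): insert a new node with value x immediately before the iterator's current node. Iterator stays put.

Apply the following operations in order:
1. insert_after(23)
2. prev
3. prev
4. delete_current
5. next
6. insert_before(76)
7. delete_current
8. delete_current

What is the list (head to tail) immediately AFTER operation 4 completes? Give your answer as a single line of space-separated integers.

Answer: 23 8 5 6 4 3

Derivation:
After 1 (insert_after(23)): list=[7, 23, 8, 5, 6, 4, 3] cursor@7
After 2 (prev): list=[7, 23, 8, 5, 6, 4, 3] cursor@7
After 3 (prev): list=[7, 23, 8, 5, 6, 4, 3] cursor@7
After 4 (delete_current): list=[23, 8, 5, 6, 4, 3] cursor@23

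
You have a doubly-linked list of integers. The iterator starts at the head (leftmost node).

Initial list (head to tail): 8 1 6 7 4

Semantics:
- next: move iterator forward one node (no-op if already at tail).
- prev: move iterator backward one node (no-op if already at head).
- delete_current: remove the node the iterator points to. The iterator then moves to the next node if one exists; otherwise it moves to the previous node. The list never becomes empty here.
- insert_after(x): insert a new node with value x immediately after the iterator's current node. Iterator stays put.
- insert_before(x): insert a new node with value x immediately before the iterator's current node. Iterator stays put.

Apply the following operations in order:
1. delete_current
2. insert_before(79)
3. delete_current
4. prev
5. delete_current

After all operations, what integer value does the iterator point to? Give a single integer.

Answer: 6

Derivation:
After 1 (delete_current): list=[1, 6, 7, 4] cursor@1
After 2 (insert_before(79)): list=[79, 1, 6, 7, 4] cursor@1
After 3 (delete_current): list=[79, 6, 7, 4] cursor@6
After 4 (prev): list=[79, 6, 7, 4] cursor@79
After 5 (delete_current): list=[6, 7, 4] cursor@6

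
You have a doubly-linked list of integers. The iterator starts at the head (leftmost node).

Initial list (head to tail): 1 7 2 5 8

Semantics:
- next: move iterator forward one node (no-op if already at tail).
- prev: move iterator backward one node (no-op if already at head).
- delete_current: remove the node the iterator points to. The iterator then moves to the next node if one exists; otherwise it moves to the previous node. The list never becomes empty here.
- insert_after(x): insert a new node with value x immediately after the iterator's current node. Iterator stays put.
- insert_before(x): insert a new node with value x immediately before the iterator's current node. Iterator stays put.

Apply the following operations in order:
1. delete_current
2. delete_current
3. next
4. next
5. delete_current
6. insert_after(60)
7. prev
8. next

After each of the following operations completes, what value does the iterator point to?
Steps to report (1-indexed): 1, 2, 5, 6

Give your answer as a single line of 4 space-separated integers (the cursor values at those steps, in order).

After 1 (delete_current): list=[7, 2, 5, 8] cursor@7
After 2 (delete_current): list=[2, 5, 8] cursor@2
After 3 (next): list=[2, 5, 8] cursor@5
After 4 (next): list=[2, 5, 8] cursor@8
After 5 (delete_current): list=[2, 5] cursor@5
After 6 (insert_after(60)): list=[2, 5, 60] cursor@5
After 7 (prev): list=[2, 5, 60] cursor@2
After 8 (next): list=[2, 5, 60] cursor@5

Answer: 7 2 5 5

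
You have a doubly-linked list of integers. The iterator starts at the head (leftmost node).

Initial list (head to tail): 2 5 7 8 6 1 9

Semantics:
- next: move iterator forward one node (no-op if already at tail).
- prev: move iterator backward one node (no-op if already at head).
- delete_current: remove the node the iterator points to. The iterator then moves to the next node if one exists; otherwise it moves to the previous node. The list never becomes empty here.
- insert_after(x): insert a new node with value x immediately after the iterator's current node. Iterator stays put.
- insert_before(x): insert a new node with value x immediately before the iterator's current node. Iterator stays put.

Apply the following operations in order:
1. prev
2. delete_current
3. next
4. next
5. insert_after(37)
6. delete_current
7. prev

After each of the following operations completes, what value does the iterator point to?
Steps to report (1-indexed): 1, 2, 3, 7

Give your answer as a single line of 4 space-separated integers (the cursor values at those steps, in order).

After 1 (prev): list=[2, 5, 7, 8, 6, 1, 9] cursor@2
After 2 (delete_current): list=[5, 7, 8, 6, 1, 9] cursor@5
After 3 (next): list=[5, 7, 8, 6, 1, 9] cursor@7
After 4 (next): list=[5, 7, 8, 6, 1, 9] cursor@8
After 5 (insert_after(37)): list=[5, 7, 8, 37, 6, 1, 9] cursor@8
After 6 (delete_current): list=[5, 7, 37, 6, 1, 9] cursor@37
After 7 (prev): list=[5, 7, 37, 6, 1, 9] cursor@7

Answer: 2 5 7 7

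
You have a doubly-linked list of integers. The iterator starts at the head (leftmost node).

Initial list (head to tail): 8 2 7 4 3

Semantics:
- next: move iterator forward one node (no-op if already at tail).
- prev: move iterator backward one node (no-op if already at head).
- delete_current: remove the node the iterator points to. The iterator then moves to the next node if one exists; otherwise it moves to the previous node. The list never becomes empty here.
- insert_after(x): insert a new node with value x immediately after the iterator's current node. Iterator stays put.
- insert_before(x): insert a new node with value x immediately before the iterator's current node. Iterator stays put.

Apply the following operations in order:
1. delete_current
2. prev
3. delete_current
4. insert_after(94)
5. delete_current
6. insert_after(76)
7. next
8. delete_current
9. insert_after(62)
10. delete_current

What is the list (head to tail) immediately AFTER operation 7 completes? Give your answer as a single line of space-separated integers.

After 1 (delete_current): list=[2, 7, 4, 3] cursor@2
After 2 (prev): list=[2, 7, 4, 3] cursor@2
After 3 (delete_current): list=[7, 4, 3] cursor@7
After 4 (insert_after(94)): list=[7, 94, 4, 3] cursor@7
After 5 (delete_current): list=[94, 4, 3] cursor@94
After 6 (insert_after(76)): list=[94, 76, 4, 3] cursor@94
After 7 (next): list=[94, 76, 4, 3] cursor@76

Answer: 94 76 4 3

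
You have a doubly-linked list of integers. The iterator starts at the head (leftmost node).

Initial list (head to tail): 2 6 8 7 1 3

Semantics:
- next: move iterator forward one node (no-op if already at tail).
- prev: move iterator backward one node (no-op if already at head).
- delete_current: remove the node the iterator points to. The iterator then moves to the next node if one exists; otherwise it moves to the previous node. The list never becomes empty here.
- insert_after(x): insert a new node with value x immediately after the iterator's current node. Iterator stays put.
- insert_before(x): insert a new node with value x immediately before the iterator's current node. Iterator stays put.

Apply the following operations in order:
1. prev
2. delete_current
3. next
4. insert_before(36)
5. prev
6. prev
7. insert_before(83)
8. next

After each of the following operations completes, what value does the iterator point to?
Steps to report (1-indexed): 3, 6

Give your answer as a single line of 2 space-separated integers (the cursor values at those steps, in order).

Answer: 8 6

Derivation:
After 1 (prev): list=[2, 6, 8, 7, 1, 3] cursor@2
After 2 (delete_current): list=[6, 8, 7, 1, 3] cursor@6
After 3 (next): list=[6, 8, 7, 1, 3] cursor@8
After 4 (insert_before(36)): list=[6, 36, 8, 7, 1, 3] cursor@8
After 5 (prev): list=[6, 36, 8, 7, 1, 3] cursor@36
After 6 (prev): list=[6, 36, 8, 7, 1, 3] cursor@6
After 7 (insert_before(83)): list=[83, 6, 36, 8, 7, 1, 3] cursor@6
After 8 (next): list=[83, 6, 36, 8, 7, 1, 3] cursor@36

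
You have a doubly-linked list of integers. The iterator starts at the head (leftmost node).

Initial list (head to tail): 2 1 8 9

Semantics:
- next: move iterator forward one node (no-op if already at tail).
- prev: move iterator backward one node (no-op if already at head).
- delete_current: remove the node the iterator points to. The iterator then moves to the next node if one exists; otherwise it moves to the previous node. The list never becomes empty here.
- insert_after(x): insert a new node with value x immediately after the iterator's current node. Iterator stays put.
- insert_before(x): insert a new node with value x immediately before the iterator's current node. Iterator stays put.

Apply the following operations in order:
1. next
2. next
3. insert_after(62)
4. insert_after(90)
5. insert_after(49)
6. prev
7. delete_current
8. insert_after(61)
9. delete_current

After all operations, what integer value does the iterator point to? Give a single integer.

Answer: 61

Derivation:
After 1 (next): list=[2, 1, 8, 9] cursor@1
After 2 (next): list=[2, 1, 8, 9] cursor@8
After 3 (insert_after(62)): list=[2, 1, 8, 62, 9] cursor@8
After 4 (insert_after(90)): list=[2, 1, 8, 90, 62, 9] cursor@8
After 5 (insert_after(49)): list=[2, 1, 8, 49, 90, 62, 9] cursor@8
After 6 (prev): list=[2, 1, 8, 49, 90, 62, 9] cursor@1
After 7 (delete_current): list=[2, 8, 49, 90, 62, 9] cursor@8
After 8 (insert_after(61)): list=[2, 8, 61, 49, 90, 62, 9] cursor@8
After 9 (delete_current): list=[2, 61, 49, 90, 62, 9] cursor@61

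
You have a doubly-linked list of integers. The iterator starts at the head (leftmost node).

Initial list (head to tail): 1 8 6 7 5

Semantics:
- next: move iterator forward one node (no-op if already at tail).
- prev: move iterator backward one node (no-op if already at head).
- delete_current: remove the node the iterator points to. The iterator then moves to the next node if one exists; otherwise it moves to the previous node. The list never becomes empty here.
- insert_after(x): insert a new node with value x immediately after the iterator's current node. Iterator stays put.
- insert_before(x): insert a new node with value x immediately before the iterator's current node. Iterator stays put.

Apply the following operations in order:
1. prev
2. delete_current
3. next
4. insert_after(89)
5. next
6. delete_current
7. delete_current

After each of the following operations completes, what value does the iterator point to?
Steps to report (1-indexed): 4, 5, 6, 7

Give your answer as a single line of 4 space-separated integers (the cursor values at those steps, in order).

After 1 (prev): list=[1, 8, 6, 7, 5] cursor@1
After 2 (delete_current): list=[8, 6, 7, 5] cursor@8
After 3 (next): list=[8, 6, 7, 5] cursor@6
After 4 (insert_after(89)): list=[8, 6, 89, 7, 5] cursor@6
After 5 (next): list=[8, 6, 89, 7, 5] cursor@89
After 6 (delete_current): list=[8, 6, 7, 5] cursor@7
After 7 (delete_current): list=[8, 6, 5] cursor@5

Answer: 6 89 7 5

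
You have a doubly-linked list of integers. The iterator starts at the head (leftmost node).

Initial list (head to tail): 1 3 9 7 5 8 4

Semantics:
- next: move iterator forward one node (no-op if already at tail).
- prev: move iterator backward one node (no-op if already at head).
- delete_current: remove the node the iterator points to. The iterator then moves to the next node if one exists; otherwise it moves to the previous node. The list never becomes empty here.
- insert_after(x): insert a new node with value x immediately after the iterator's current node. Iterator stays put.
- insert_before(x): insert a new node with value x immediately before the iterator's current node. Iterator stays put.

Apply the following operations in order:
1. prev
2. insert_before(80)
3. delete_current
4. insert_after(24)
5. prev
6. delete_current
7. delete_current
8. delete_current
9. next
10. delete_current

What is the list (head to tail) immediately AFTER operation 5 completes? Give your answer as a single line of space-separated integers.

After 1 (prev): list=[1, 3, 9, 7, 5, 8, 4] cursor@1
After 2 (insert_before(80)): list=[80, 1, 3, 9, 7, 5, 8, 4] cursor@1
After 3 (delete_current): list=[80, 3, 9, 7, 5, 8, 4] cursor@3
After 4 (insert_after(24)): list=[80, 3, 24, 9, 7, 5, 8, 4] cursor@3
After 5 (prev): list=[80, 3, 24, 9, 7, 5, 8, 4] cursor@80

Answer: 80 3 24 9 7 5 8 4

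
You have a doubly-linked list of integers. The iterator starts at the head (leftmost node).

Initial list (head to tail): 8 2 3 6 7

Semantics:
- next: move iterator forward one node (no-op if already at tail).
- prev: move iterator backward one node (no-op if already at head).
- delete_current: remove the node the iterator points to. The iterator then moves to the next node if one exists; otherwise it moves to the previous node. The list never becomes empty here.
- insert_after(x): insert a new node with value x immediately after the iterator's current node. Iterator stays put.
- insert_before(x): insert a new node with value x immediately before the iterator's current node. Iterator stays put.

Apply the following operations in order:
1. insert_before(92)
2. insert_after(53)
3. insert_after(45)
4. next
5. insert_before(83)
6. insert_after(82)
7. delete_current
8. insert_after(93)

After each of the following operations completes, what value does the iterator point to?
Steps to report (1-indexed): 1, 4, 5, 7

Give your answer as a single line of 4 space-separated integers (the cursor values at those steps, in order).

Answer: 8 45 45 82

Derivation:
After 1 (insert_before(92)): list=[92, 8, 2, 3, 6, 7] cursor@8
After 2 (insert_after(53)): list=[92, 8, 53, 2, 3, 6, 7] cursor@8
After 3 (insert_after(45)): list=[92, 8, 45, 53, 2, 3, 6, 7] cursor@8
After 4 (next): list=[92, 8, 45, 53, 2, 3, 6, 7] cursor@45
After 5 (insert_before(83)): list=[92, 8, 83, 45, 53, 2, 3, 6, 7] cursor@45
After 6 (insert_after(82)): list=[92, 8, 83, 45, 82, 53, 2, 3, 6, 7] cursor@45
After 7 (delete_current): list=[92, 8, 83, 82, 53, 2, 3, 6, 7] cursor@82
After 8 (insert_after(93)): list=[92, 8, 83, 82, 93, 53, 2, 3, 6, 7] cursor@82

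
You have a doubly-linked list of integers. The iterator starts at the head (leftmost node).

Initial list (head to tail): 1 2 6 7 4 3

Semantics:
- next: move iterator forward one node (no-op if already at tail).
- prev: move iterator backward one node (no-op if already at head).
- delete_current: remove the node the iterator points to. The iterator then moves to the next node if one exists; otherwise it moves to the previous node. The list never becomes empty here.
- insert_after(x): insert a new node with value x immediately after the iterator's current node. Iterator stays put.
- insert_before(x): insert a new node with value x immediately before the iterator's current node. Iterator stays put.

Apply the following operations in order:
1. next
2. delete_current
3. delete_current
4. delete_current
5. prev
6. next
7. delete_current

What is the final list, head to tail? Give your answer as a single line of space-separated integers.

After 1 (next): list=[1, 2, 6, 7, 4, 3] cursor@2
After 2 (delete_current): list=[1, 6, 7, 4, 3] cursor@6
After 3 (delete_current): list=[1, 7, 4, 3] cursor@7
After 4 (delete_current): list=[1, 4, 3] cursor@4
After 5 (prev): list=[1, 4, 3] cursor@1
After 6 (next): list=[1, 4, 3] cursor@4
After 7 (delete_current): list=[1, 3] cursor@3

Answer: 1 3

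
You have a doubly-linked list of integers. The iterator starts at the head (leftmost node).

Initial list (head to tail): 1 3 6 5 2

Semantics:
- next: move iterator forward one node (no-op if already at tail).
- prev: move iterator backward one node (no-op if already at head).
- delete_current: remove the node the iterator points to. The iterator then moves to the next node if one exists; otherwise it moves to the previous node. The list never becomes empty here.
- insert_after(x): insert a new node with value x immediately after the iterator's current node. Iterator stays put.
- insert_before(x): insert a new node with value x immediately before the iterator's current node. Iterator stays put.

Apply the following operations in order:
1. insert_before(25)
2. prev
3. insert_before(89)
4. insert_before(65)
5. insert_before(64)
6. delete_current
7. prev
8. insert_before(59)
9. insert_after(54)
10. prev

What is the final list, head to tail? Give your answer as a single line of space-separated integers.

After 1 (insert_before(25)): list=[25, 1, 3, 6, 5, 2] cursor@1
After 2 (prev): list=[25, 1, 3, 6, 5, 2] cursor@25
After 3 (insert_before(89)): list=[89, 25, 1, 3, 6, 5, 2] cursor@25
After 4 (insert_before(65)): list=[89, 65, 25, 1, 3, 6, 5, 2] cursor@25
After 5 (insert_before(64)): list=[89, 65, 64, 25, 1, 3, 6, 5, 2] cursor@25
After 6 (delete_current): list=[89, 65, 64, 1, 3, 6, 5, 2] cursor@1
After 7 (prev): list=[89, 65, 64, 1, 3, 6, 5, 2] cursor@64
After 8 (insert_before(59)): list=[89, 65, 59, 64, 1, 3, 6, 5, 2] cursor@64
After 9 (insert_after(54)): list=[89, 65, 59, 64, 54, 1, 3, 6, 5, 2] cursor@64
After 10 (prev): list=[89, 65, 59, 64, 54, 1, 3, 6, 5, 2] cursor@59

Answer: 89 65 59 64 54 1 3 6 5 2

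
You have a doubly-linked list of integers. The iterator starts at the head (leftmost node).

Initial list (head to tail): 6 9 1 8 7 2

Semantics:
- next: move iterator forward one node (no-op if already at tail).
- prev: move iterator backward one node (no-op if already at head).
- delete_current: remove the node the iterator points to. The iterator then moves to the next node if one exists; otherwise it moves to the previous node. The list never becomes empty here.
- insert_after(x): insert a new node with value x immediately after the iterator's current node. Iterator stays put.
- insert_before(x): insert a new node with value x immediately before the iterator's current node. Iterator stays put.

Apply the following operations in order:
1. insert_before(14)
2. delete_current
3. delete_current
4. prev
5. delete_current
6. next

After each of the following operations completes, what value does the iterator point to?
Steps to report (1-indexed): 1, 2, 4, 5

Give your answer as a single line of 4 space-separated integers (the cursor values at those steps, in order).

After 1 (insert_before(14)): list=[14, 6, 9, 1, 8, 7, 2] cursor@6
After 2 (delete_current): list=[14, 9, 1, 8, 7, 2] cursor@9
After 3 (delete_current): list=[14, 1, 8, 7, 2] cursor@1
After 4 (prev): list=[14, 1, 8, 7, 2] cursor@14
After 5 (delete_current): list=[1, 8, 7, 2] cursor@1
After 6 (next): list=[1, 8, 7, 2] cursor@8

Answer: 6 9 14 1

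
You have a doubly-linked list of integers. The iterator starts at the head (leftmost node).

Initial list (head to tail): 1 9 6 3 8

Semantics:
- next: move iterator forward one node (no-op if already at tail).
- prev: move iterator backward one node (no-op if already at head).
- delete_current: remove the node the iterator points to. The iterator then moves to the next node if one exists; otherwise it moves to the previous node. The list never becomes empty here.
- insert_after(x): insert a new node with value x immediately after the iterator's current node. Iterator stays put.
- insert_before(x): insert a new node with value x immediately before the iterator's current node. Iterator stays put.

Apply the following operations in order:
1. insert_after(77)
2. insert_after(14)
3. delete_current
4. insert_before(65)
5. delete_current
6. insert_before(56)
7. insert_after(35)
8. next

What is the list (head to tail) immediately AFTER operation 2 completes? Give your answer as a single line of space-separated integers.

Answer: 1 14 77 9 6 3 8

Derivation:
After 1 (insert_after(77)): list=[1, 77, 9, 6, 3, 8] cursor@1
After 2 (insert_after(14)): list=[1, 14, 77, 9, 6, 3, 8] cursor@1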